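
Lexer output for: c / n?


Scan left to right, longest-match per lexeme
Tokens: ID(c), OP(/), ID(n)


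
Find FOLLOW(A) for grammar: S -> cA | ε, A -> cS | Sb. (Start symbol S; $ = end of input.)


$ ∈ FOLLOW(S). For each A -> αBβ: add FIRST(β)\{ε} to FOLLOW(B); if β nullable, add FOLLOW(A).
FOLLOW(A) = {$, b}


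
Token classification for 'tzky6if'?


Pattern: letter/underscore followed by alphanumerics, not a keyword
Type: IDENTIFIER


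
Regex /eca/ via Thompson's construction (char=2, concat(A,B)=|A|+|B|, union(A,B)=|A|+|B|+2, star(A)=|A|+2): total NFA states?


Syntax tree has 3 char leaf(s), 0 union(s), 0 star(s)
chars contribute 3×2 = 6; each union adds +2; each star adds +2
Total: 6 + 0 + 0 = 6 states


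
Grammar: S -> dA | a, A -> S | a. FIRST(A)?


Per alternative of A: FIRST(S) = {a, d}; FIRST(a) = {a}
FIRST(A) = {a, d}


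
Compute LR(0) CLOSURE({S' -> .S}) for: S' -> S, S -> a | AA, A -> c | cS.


Start: S' -> .S
For each item with dot before a nonterminal B, add B -> .γ for every B-production
Closure: [S' -> .S, S -> .a, S -> .AA, A -> .c, A -> .cS]


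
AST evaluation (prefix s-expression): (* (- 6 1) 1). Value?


Evaluate inner: (- 6 1) = 5
Evaluate root: (* 5 1) = 5
Result: 5


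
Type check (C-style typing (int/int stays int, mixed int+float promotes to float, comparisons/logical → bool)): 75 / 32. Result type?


Operand types: int / int
Rule: mixed int/float promotes to float; int/int stays int
Result type: int


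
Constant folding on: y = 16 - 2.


16 - 2 = 14 at compile time
Optimized: y = 14


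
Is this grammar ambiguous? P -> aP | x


right-linear, alternatives start with distinct terminals 'a' vs 'x': unique leftmost derivation
Unambiguous


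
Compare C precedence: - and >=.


'-' is additive (level 9); '>=' is relational (level 7)
Higher level binds tighter
'-' has higher precedence than '>='


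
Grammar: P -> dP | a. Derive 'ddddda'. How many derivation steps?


Derivation: P => dP => ddP => dddP => ddddP => dddddP => ddddda
Steps: 6


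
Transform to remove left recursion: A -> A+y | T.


Left-recursive alternatives: A+y; non-recursive: T
Introduce A': A -> TA', A' -> +yA' | ε


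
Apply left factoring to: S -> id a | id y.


Common prefix: 'id'
Factored: S -> id S', S' -> a | y


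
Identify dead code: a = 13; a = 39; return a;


first assignment to a is overwritten before any read
Dead: 'a = 13'


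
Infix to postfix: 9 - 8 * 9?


* has higher precedence, evaluate 8*9 first
Postfix: 9 8 9 * -


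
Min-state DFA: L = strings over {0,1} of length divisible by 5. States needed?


Track length mod 5: states 0..4, accept at 0
Minimal DFA: 5 states


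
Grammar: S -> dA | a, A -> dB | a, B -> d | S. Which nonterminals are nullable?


A nonterminal is nullable iff some alternative derives ε (directly, or every symbol in it is nullable)
Nullable: {}


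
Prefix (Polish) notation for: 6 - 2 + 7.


left-to-right (same/higher precedence on left): tree is (+ (- 6 2) 7)
Prefix: + - 6 2 7


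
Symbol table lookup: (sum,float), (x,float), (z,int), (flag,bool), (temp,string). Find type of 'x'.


Lookup 'x' → type float


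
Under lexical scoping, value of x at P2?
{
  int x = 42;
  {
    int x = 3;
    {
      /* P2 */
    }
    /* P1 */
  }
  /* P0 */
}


P2's block does not declare x; resolves to the enclosing declaration at depth 1
x = 3


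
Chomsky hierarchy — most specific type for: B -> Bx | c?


Left-linear: every RHS is a terminal or one nonterminal followed by a terminal
Classification: Type 3 (Regular)


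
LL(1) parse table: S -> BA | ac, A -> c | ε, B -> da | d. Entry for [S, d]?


For [S, d]: 'd' ∈ FIRST(BA)
Entry: S -> BA


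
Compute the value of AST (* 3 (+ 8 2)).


Evaluate inner: (+ 8 2) = 10
Evaluate root: (* 3 10) = 30
Result: 30


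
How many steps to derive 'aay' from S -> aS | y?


Derivation: S => aS => aaS => aay
Steps: 3


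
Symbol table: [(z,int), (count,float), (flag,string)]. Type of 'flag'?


Lookup 'flag' → type string


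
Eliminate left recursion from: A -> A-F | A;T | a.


Left-recursive alternatives: A-F, A;T; non-recursive: a
Introduce A': A -> aA', A' -> -FA' | ;TA' | ε


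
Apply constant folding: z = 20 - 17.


20 - 17 = 3 at compile time
Optimized: z = 3


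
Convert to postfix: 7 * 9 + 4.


Left to right (same or higher precedence on left)
Postfix: 7 9 * 4 +


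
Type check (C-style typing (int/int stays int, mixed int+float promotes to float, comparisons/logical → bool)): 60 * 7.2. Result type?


Operand types: int * float
Rule: mixed int/float promotes to float; int/int stays int
Result type: float


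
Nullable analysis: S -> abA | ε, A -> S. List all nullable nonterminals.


A nonterminal is nullable iff some alternative derives ε (directly, or every symbol in it is nullable)
Nullable: {A, S}


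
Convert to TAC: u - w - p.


Break into single-operator statements:
t1 = u - w
t2 = t1 - p


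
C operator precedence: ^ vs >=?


'>=' is relational (level 7); '^' is bitwise XOR (level 4)
Higher level binds tighter
'>=' has higher precedence than '^'


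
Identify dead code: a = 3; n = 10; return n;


a is assigned but never read
Dead: 'a = 3'


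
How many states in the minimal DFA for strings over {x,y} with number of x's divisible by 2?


Track (count of x) mod 2: states 0..1, accept at 0
Minimal DFA: 2 states


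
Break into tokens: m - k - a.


Scan left to right, longest-match per lexeme
Tokens: ID(m), OP(-), ID(k), OP(-), ID(a)


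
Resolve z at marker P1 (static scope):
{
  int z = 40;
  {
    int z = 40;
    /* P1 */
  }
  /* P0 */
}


z declared in the same block as P1
z = 40


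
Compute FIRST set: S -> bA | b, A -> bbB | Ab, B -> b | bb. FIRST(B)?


Per alternative of B: FIRST(b) = {b}; FIRST(bb) = {b}
FIRST(B) = {b}


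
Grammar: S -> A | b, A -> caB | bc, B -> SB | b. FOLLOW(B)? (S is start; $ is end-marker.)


$ ∈ FOLLOW(S). For each A -> αBβ: add FIRST(β)\{ε} to FOLLOW(B); if β nullable, add FOLLOW(A).
FOLLOW(B) = {$, b, c}


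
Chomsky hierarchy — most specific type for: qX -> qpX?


LHS has context (more than one symbol) and |LHS| ≤ |RHS|
Classification: Type 1 (Context-Sensitive)


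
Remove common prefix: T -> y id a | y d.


Common prefix: 'y'
Factored: T -> y T', T' -> id a | d


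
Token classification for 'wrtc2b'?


Pattern: letter/underscore followed by alphanumerics, not a keyword
Type: IDENTIFIER


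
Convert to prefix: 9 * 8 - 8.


left-to-right (same/higher precedence on left): tree is (- (* 9 8) 8)
Prefix: - * 9 8 8


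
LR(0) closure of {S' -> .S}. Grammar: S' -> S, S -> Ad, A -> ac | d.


Start: S' -> .S
For each item with dot before a nonterminal B, add B -> .γ for every B-production
Closure: [S' -> .S, S -> .Ad, A -> .ac, A -> .d]


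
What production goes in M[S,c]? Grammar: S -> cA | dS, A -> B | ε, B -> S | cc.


For [S, c]: 'c' ∈ FIRST(cA)
Entry: S -> cA


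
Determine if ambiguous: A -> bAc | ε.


balanced b^n…c^n: each string has a unique parse
Unambiguous


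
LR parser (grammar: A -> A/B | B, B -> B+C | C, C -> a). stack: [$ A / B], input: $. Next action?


handle 'A/B' on top; lookahead ∈ FOLLOW(A) = {/, $}
Action: reduce (A -> A/B)


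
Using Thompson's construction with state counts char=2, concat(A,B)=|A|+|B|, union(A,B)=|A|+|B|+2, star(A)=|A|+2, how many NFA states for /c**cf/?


Syntax tree has 3 char leaf(s), 0 union(s), 2 star(s)
chars contribute 3×2 = 6; each union adds +2; each star adds +2
Total: 6 + 0 + 4 = 10 states


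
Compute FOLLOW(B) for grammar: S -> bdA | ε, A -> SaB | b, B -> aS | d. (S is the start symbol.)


$ ∈ FOLLOW(S). For each A -> αBβ: add FIRST(β)\{ε} to FOLLOW(B); if β nullable, add FOLLOW(A).
FOLLOW(B) = {$, a}


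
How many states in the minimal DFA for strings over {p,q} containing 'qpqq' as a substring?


KMP-style automaton: 4 progress states + 1 absorbing accept = 5
Minimal DFA: 5 states


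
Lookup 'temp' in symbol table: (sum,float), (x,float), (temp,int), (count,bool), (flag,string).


Lookup 'temp' → type int


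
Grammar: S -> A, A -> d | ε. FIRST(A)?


Per alternative of A: FIRST(d) = {d}; FIRST(ε) = {ε}
FIRST(A) = {d, ε}


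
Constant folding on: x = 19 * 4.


19 * 4 = 76 at compile time
Optimized: x = 76


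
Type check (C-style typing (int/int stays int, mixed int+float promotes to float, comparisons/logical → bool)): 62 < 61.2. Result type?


Operand types: int < float
Rule: comparison yields bool
Result type: bool


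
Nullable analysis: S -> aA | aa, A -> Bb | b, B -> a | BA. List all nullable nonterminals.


A nonterminal is nullable iff some alternative derives ε (directly, or every symbol in it is nullable)
Nullable: {}


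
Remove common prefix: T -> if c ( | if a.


Common prefix: 'if'
Factored: T -> if T', T' -> c ( | a


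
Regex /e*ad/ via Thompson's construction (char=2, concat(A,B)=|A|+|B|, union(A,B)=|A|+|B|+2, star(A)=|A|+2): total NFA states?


Syntax tree has 3 char leaf(s), 0 union(s), 1 star(s)
chars contribute 3×2 = 6; each union adds +2; each star adds +2
Total: 6 + 0 + 2 = 8 states


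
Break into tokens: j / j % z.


Scan left to right, longest-match per lexeme
Tokens: ID(j), OP(/), ID(j), OP(%), ID(z)


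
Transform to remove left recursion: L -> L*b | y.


Left-recursive alternatives: L*b; non-recursive: y
Introduce L': L -> yL', L' -> *bL' | ε


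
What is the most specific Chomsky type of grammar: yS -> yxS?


LHS has context (more than one symbol) and |LHS| ≤ |RHS|
Classification: Type 1 (Context-Sensitive)


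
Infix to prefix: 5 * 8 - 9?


left-to-right (same/higher precedence on left): tree is (- (* 5 8) 9)
Prefix: - * 5 8 9


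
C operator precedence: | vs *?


'*' is multiplicative (level 10); '|' is bitwise OR (level 3)
Higher level binds tighter
'*' has higher precedence than '|'


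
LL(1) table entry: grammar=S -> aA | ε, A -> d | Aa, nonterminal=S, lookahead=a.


For [S, a]: 'a' ∈ FIRST(aA)
Entry: S -> aA


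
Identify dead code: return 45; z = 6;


statement follows a return and is unreachable
Dead: 'z = 6'


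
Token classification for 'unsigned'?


Pattern: reserved word
Type: KEYWORD


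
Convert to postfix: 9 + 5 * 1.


* has higher precedence, evaluate 5*1 first
Postfix: 9 5 1 * +


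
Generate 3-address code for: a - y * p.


Break into single-operator statements:
t1 = y * p
t2 = a - t1


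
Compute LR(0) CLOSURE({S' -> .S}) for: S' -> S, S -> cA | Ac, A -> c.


Start: S' -> .S
For each item with dot before a nonterminal B, add B -> .γ for every B-production
Closure: [S' -> .S, S -> .cA, S -> .Ac, A -> .c]


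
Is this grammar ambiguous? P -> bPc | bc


balanced b^n…c^n: each string has a unique parse
Unambiguous


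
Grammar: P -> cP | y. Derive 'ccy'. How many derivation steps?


Derivation: P => cP => ccP => ccy
Steps: 3


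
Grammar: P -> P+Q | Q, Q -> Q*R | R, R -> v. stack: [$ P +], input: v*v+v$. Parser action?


no handle ('P+' is not any RHS); shift 'v'
Action: shift


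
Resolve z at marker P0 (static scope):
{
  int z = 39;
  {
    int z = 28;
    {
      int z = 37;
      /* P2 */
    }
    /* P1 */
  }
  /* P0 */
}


z declared in the same block as P0
z = 39


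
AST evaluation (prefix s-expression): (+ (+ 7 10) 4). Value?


Evaluate inner: (+ 7 10) = 17
Evaluate root: (+ 17 4) = 21
Result: 21


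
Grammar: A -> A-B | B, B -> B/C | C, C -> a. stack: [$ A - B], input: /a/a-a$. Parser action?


'/' can extend B; shift to build B -> B/C
Action: shift


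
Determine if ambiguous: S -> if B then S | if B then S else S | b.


dangling else: 'if B then if B then b else b' parses two ways
Ambiguous


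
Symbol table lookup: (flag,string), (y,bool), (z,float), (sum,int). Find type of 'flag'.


Lookup 'flag' → type string


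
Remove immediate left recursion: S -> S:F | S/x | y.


Left-recursive alternatives: S:F, S/x; non-recursive: y
Introduce S': S -> yS', S' -> :FS' | /xS' | ε


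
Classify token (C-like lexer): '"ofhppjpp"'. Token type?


Pattern: double-quoted sequence
Type: STRING_LITERAL


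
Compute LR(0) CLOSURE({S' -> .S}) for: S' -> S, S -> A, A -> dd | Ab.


Start: S' -> .S
For each item with dot before a nonterminal B, add B -> .γ for every B-production
Closure: [S' -> .S, S -> .A, A -> .dd, A -> .Ab]


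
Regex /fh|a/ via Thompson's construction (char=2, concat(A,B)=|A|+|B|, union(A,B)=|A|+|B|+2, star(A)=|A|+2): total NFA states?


Syntax tree has 3 char leaf(s), 1 union(s), 0 star(s)
chars contribute 3×2 = 6; each union adds +2; each star adds +2
Total: 6 + 2 + 0 = 8 states


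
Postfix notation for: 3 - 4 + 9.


Left to right (same or higher precedence on left)
Postfix: 3 4 - 9 +


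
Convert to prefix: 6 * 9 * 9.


left-to-right (same/higher precedence on left): tree is (* (* 6 9) 9)
Prefix: * * 6 9 9


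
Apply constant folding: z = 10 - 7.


10 - 7 = 3 at compile time
Optimized: z = 3


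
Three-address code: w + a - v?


Break into single-operator statements:
t1 = w + a
t2 = t1 - v


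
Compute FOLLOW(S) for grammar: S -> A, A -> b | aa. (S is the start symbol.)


$ ∈ FOLLOW(S). For each A -> αBβ: add FIRST(β)\{ε} to FOLLOW(B); if β nullable, add FOLLOW(A).
FOLLOW(S) = {$}


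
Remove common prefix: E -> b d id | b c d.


Common prefix: 'b'
Factored: E -> b E', E' -> d id | c d


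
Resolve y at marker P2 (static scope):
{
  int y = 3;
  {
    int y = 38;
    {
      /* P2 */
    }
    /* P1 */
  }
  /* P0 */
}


P2's block does not declare y; resolves to the enclosing declaration at depth 1
y = 38


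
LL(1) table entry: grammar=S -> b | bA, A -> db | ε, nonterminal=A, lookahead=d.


For [A, d]: 'd' ∈ FIRST(db)
Entry: A -> db


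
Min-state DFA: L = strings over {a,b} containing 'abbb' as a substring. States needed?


KMP-style automaton: 4 progress states + 1 absorbing accept = 5
Minimal DFA: 5 states


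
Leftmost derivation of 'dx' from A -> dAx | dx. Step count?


Derivation: A => dx
Steps: 1


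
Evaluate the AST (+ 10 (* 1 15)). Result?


Evaluate inner: (* 1 15) = 15
Evaluate root: (+ 10 15) = 25
Result: 25


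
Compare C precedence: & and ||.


'&' is bitwise AND (level 5); '||' is logical OR (level 1)
Higher level binds tighter
'&' has higher precedence than '||'


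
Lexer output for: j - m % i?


Scan left to right, longest-match per lexeme
Tokens: ID(j), OP(-), ID(m), OP(%), ID(i)


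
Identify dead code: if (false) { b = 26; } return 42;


condition is constant false, so the whole block is unreachable
Dead: 'if (false) { b = 26; }'


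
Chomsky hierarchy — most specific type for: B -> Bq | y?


Left-linear: every RHS is a terminal or one nonterminal followed by a terminal
Classification: Type 3 (Regular)


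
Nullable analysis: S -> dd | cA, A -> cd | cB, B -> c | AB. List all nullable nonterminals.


A nonterminal is nullable iff some alternative derives ε (directly, or every symbol in it is nullable)
Nullable: {}


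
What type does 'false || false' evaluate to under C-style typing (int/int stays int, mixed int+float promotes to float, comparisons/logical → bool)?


Operand types: bool || bool
Rule: logical operators take bool operands and yield bool
Result type: bool


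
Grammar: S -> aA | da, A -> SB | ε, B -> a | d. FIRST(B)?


Per alternative of B: FIRST(a) = {a}; FIRST(d) = {d}
FIRST(B) = {a, d}


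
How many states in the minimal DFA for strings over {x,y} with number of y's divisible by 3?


Track (count of y) mod 3: states 0..2, accept at 0
Minimal DFA: 3 states


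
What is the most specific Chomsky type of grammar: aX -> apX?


LHS has context (more than one symbol) and |LHS| ≤ |RHS|
Classification: Type 1 (Context-Sensitive)


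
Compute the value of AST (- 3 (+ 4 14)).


Evaluate inner: (+ 4 14) = 18
Evaluate root: (- 3 18) = -15
Result: -15


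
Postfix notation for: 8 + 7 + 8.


Left to right (same or higher precedence on left)
Postfix: 8 7 + 8 +


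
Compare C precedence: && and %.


'%' is multiplicative (level 10); '&&' is logical AND (level 2)
Higher level binds tighter
'%' has higher precedence than '&&'


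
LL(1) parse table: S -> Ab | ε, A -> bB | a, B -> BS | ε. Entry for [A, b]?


For [A, b]: 'b' ∈ FIRST(bB)
Entry: A -> bB


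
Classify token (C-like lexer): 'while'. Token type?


Pattern: reserved word
Type: KEYWORD


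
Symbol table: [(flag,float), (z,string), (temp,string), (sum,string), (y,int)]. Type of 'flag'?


Lookup 'flag' → type float


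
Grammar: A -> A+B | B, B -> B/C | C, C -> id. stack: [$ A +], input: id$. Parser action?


no handle ('A+' is not any RHS); shift 'id'
Action: shift


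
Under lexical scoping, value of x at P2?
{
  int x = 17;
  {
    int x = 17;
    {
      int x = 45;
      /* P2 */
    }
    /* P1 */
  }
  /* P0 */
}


x declared in the same block as P2
x = 45


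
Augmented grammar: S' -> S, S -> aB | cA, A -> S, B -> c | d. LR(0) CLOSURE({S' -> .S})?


Start: S' -> .S
For each item with dot before a nonterminal B, add B -> .γ for every B-production
Closure: [S' -> .S, S -> .aB, S -> .cA]


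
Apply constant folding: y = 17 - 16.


17 - 16 = 1 at compile time
Optimized: y = 1


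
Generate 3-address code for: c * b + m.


Break into single-operator statements:
t1 = c * b
t2 = t1 + m


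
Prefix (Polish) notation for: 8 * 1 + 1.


left-to-right (same/higher precedence on left): tree is (+ (* 8 1) 1)
Prefix: + * 8 1 1


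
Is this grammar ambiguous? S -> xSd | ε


balanced x^n…d^n: each string has a unique parse
Unambiguous


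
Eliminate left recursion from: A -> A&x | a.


Left-recursive alternatives: A&x; non-recursive: a
Introduce A': A -> aA', A' -> &xA' | ε


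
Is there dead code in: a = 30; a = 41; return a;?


first assignment to a is overwritten before any read
Dead: 'a = 30'


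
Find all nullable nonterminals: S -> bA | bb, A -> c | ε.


A nonterminal is nullable iff some alternative derives ε (directly, or every symbol in it is nullable)
Nullable: {A}


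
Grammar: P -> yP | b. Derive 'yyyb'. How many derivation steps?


Derivation: P => yP => yyP => yyyP => yyyb
Steps: 4


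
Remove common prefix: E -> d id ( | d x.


Common prefix: 'd'
Factored: E -> d E', E' -> id ( | x


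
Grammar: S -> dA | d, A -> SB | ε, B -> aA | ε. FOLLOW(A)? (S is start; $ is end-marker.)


$ ∈ FOLLOW(S). For each A -> αBβ: add FIRST(β)\{ε} to FOLLOW(B); if β nullable, add FOLLOW(A).
FOLLOW(A) = {$, a}


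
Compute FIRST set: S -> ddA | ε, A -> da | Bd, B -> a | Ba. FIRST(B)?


Per alternative of B: FIRST(a) = {a}; FIRST(Ba) = {a}
FIRST(B) = {a}


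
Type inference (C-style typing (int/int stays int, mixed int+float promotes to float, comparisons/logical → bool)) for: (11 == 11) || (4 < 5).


Operand types: bool || bool
Rule: logical operators take bool operands and yield bool
Result type: bool


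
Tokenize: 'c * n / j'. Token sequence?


Scan left to right, longest-match per lexeme
Tokens: ID(c), OP(*), ID(n), OP(/), ID(j)


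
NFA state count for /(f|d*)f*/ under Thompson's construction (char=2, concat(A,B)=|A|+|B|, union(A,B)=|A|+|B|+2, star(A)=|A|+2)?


Syntax tree has 3 char leaf(s), 1 union(s), 2 star(s)
chars contribute 3×2 = 6; each union adds +2; each star adds +2
Total: 6 + 2 + 4 = 12 states


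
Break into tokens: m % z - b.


Scan left to right, longest-match per lexeme
Tokens: ID(m), OP(%), ID(z), OP(-), ID(b)


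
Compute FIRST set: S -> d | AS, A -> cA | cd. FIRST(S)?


Per alternative of S: FIRST(d) = {d}; FIRST(AS) = {c}
FIRST(S) = {c, d}


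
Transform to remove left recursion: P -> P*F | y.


Left-recursive alternatives: P*F; non-recursive: y
Introduce P': P -> yP', P' -> *FP' | ε


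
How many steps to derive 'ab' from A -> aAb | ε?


Derivation: A => aAb => ab
Steps: 2


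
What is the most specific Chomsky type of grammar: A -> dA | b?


Right-linear: every RHS is a terminal or a terminal followed by one nonterminal
Classification: Type 3 (Regular)


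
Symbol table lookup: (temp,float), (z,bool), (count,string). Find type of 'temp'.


Lookup 'temp' → type float


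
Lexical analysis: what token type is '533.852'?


Pattern: digits with a decimal point
Type: FLOAT_LITERAL


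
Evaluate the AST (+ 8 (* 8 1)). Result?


Evaluate inner: (* 8 1) = 8
Evaluate root: (+ 8 8) = 16
Result: 16


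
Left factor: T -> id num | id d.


Common prefix: 'id'
Factored: T -> id T', T' -> num | d


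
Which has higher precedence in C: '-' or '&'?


'-' is additive (level 9); '&' is bitwise AND (level 5)
Higher level binds tighter
'-' has higher precedence than '&'


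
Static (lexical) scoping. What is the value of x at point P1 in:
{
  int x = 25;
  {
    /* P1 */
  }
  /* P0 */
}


P1's block does not declare x; resolves to the enclosing declaration at depth 0
x = 25


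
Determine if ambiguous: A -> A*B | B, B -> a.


precedence layered via separate nonterminal B: deterministic
Unambiguous


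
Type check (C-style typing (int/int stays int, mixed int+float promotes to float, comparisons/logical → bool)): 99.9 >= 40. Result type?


Operand types: float >= int
Rule: comparison yields bool
Result type: bool


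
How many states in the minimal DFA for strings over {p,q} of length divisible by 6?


Track length mod 6: states 0..5, accept at 0
Minimal DFA: 6 states


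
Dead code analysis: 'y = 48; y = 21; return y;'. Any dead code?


first assignment to y is overwritten before any read
Dead: 'y = 48'


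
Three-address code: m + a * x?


Break into single-operator statements:
t1 = a * x
t2 = m + t1


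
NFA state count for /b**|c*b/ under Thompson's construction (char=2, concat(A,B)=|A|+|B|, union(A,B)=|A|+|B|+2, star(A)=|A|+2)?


Syntax tree has 3 char leaf(s), 1 union(s), 3 star(s)
chars contribute 3×2 = 6; each union adds +2; each star adds +2
Total: 6 + 2 + 6 = 14 states


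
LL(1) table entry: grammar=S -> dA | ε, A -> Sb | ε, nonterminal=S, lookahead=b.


For [S, b]: ε is nullable and 'b' ∈ FOLLOW(S)
Entry: S -> ε


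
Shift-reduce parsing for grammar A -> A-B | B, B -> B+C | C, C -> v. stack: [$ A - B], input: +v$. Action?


'+' can extend B; shift to build B -> B+C
Action: shift


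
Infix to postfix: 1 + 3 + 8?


Left to right (same or higher precedence on left)
Postfix: 1 3 + 8 +


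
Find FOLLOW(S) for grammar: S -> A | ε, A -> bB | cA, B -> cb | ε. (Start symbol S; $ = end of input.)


$ ∈ FOLLOW(S). For each A -> αBβ: add FIRST(β)\{ε} to FOLLOW(B); if β nullable, add FOLLOW(A).
FOLLOW(S) = {$}


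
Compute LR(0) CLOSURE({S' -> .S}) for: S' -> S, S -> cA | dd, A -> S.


Start: S' -> .S
For each item with dot before a nonterminal B, add B -> .γ for every B-production
Closure: [S' -> .S, S -> .cA, S -> .dd]


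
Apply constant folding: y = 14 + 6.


14 + 6 = 20 at compile time
Optimized: y = 20


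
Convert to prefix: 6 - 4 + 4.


left-to-right (same/higher precedence on left): tree is (+ (- 6 4) 4)
Prefix: + - 6 4 4


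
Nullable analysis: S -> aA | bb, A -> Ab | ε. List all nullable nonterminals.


A nonterminal is nullable iff some alternative derives ε (directly, or every symbol in it is nullable)
Nullable: {A}


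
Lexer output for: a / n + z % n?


Scan left to right, longest-match per lexeme
Tokens: ID(a), OP(/), ID(n), OP(+), ID(z), OP(%), ID(n)


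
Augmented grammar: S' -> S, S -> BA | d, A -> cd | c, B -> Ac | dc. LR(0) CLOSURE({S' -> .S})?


Start: S' -> .S
For each item with dot before a nonterminal B, add B -> .γ for every B-production
Closure: [S' -> .S, S -> .BA, S -> .d, B -> .Ac, B -> .dc, A -> .cd, A -> .c]


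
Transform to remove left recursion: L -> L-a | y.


Left-recursive alternatives: L-a; non-recursive: y
Introduce L': L -> yL', L' -> -aL' | ε


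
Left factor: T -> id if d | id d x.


Common prefix: 'id'
Factored: T -> id T', T' -> if d | d x


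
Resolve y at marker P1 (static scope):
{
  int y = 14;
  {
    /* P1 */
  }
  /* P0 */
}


P1's block does not declare y; resolves to the enclosing declaration at depth 0
y = 14


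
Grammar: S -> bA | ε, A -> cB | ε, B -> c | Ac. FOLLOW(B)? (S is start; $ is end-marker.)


$ ∈ FOLLOW(S). For each A -> αBβ: add FIRST(β)\{ε} to FOLLOW(B); if β nullable, add FOLLOW(A).
FOLLOW(B) = {$, c}


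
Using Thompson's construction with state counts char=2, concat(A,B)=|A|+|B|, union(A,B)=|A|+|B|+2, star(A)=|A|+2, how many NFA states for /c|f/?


Syntax tree has 2 char leaf(s), 1 union(s), 0 star(s)
chars contribute 2×2 = 4; each union adds +2; each star adds +2
Total: 4 + 2 + 0 = 6 states


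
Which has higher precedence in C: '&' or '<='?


'<=' is relational (level 7); '&' is bitwise AND (level 5)
Higher level binds tighter
'<=' has higher precedence than '&'


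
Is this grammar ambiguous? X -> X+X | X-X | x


'x+x-x' has two parse trees (no precedence encoded between + and -)
Ambiguous


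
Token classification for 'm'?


Pattern: letter/underscore followed by alphanumerics, not a keyword
Type: IDENTIFIER


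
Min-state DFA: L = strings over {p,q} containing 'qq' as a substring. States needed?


KMP-style automaton: 2 progress states + 1 absorbing accept = 3
Minimal DFA: 3 states


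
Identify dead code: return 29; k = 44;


statement follows a return and is unreachable
Dead: 'k = 44'


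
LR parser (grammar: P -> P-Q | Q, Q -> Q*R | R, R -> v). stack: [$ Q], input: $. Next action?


lookahead ∉ {*} so Q won't extend; reduce P -> Q
Action: reduce (P -> Q)


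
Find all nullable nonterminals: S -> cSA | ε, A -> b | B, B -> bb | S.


A nonterminal is nullable iff some alternative derives ε (directly, or every symbol in it is nullable)
Nullable: {A, B, S}


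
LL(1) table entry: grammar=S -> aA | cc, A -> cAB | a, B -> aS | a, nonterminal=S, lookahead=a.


For [S, a]: 'a' ∈ FIRST(aA)
Entry: S -> aA


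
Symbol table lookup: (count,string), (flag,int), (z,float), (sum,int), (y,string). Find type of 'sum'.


Lookup 'sum' → type int


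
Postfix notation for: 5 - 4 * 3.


* has higher precedence, evaluate 4*3 first
Postfix: 5 4 3 * -


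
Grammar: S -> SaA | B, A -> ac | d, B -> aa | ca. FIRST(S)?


Per alternative of S: FIRST(SaA) = {a, c}; FIRST(B) = {a, c}
FIRST(S) = {a, c}


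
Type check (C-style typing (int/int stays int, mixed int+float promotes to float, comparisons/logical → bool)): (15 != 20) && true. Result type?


Operand types: bool && bool
Rule: logical operators take bool operands and yield bool
Result type: bool


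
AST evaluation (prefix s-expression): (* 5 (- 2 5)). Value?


Evaluate inner: (- 2 5) = -3
Evaluate root: (* 5 -3) = -15
Result: -15


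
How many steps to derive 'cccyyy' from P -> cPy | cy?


Derivation: P => cPy => ccPyy => cccyyy
Steps: 3


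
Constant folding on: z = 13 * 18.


13 * 18 = 234 at compile time
Optimized: z = 234


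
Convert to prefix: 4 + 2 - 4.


left-to-right (same/higher precedence on left): tree is (- (+ 4 2) 4)
Prefix: - + 4 2 4


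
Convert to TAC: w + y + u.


Break into single-operator statements:
t1 = w + y
t2 = t1 + u


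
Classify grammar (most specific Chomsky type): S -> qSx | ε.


Single nonterminal LHS, but q^n x^n is not regular
Classification: Type 2 (Context-Free)


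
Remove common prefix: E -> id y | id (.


Common prefix: 'id'
Factored: E -> id E', E' -> y | (


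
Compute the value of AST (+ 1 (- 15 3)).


Evaluate inner: (- 15 3) = 12
Evaluate root: (+ 1 12) = 13
Result: 13


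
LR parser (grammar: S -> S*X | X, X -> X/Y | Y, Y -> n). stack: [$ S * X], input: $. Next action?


handle 'S*X' on top; lookahead ∈ FOLLOW(S) = {*, $}
Action: reduce (S -> S*X)


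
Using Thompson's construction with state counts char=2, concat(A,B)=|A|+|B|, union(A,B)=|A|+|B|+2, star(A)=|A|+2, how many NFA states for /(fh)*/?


Syntax tree has 2 char leaf(s), 0 union(s), 1 star(s)
chars contribute 2×2 = 4; each union adds +2; each star adds +2
Total: 4 + 0 + 2 = 6 states


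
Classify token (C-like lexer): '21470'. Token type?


Pattern: digits only
Type: INTEGER_LITERAL


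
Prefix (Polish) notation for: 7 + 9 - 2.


left-to-right (same/higher precedence on left): tree is (- (+ 7 9) 2)
Prefix: - + 7 9 2


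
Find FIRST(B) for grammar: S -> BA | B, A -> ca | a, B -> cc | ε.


Per alternative of B: FIRST(cc) = {c}; FIRST(ε) = {ε}
FIRST(B) = {c, ε}


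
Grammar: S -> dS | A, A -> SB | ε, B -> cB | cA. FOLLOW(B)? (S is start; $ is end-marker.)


$ ∈ FOLLOW(S). For each A -> αBβ: add FIRST(β)\{ε} to FOLLOW(B); if β nullable, add FOLLOW(A).
FOLLOW(B) = {$, c}


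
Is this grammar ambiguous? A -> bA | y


right-linear, alternatives start with distinct terminals 'b' vs 'y': unique leftmost derivation
Unambiguous


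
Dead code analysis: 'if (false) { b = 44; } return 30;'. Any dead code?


condition is constant false, so the whole block is unreachable
Dead: 'if (false) { b = 44; }'


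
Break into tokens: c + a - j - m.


Scan left to right, longest-match per lexeme
Tokens: ID(c), OP(+), ID(a), OP(-), ID(j), OP(-), ID(m)


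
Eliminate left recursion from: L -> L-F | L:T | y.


Left-recursive alternatives: L-F, L:T; non-recursive: y
Introduce L': L -> yL', L' -> -FL' | :TL' | ε


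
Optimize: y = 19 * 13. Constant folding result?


19 * 13 = 247 at compile time
Optimized: y = 247


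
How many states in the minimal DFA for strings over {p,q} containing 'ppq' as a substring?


KMP-style automaton: 3 progress states + 1 absorbing accept = 4
Minimal DFA: 4 states


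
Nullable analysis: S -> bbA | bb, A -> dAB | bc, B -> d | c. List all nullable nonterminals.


A nonterminal is nullable iff some alternative derives ε (directly, or every symbol in it is nullable)
Nullable: {}


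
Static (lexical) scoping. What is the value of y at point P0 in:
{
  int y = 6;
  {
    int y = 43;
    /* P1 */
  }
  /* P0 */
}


y declared in the same block as P0
y = 6


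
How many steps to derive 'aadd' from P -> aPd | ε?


Derivation: P => aPd => aaPdd => aadd
Steps: 3


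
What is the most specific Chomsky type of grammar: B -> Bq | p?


Left-linear: every RHS is a terminal or one nonterminal followed by a terminal
Classification: Type 3 (Regular)


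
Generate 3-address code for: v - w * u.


Break into single-operator statements:
t1 = w * u
t2 = v - t1


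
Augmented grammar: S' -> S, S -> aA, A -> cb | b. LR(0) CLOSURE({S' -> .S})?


Start: S' -> .S
For each item with dot before a nonterminal B, add B -> .γ for every B-production
Closure: [S' -> .S, S -> .aA]


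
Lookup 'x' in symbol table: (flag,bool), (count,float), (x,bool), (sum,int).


Lookup 'x' → type bool


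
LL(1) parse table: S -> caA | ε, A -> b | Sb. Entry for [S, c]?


For [S, c]: 'c' ∈ FIRST(caA)
Entry: S -> caA


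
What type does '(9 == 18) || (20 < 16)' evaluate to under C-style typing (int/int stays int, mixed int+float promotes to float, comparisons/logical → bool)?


Operand types: bool || bool
Rule: logical operators take bool operands and yield bool
Result type: bool


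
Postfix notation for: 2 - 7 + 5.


Left to right (same or higher precedence on left)
Postfix: 2 7 - 5 +


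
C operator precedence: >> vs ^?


'>>' is shift (level 8); '^' is bitwise XOR (level 4)
Higher level binds tighter
'>>' has higher precedence than '^'


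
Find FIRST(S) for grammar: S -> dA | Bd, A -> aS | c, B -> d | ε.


Per alternative of S: FIRST(dA) = {d}; FIRST(Bd) = {d}
FIRST(S) = {d}


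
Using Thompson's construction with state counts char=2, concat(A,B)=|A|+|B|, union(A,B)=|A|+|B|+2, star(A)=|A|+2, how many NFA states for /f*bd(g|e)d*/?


Syntax tree has 6 char leaf(s), 1 union(s), 2 star(s)
chars contribute 6×2 = 12; each union adds +2; each star adds +2
Total: 12 + 2 + 4 = 18 states


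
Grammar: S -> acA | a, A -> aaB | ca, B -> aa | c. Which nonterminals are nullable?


A nonterminal is nullable iff some alternative derives ε (directly, or every symbol in it is nullable)
Nullable: {}


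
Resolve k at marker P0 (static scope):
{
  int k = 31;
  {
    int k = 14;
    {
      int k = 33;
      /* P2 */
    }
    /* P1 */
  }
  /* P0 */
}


k declared in the same block as P0
k = 31


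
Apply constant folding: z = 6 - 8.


6 - 8 = -2 at compile time
Optimized: z = -2


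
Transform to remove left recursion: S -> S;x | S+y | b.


Left-recursive alternatives: S;x, S+y; non-recursive: b
Introduce S': S -> bS', S' -> ;xS' | +yS' | ε


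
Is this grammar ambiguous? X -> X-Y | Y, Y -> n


precedence layered via separate nonterminal Y: deterministic
Unambiguous


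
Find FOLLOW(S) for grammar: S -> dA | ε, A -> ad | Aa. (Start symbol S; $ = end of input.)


$ ∈ FOLLOW(S). For each A -> αBβ: add FIRST(β)\{ε} to FOLLOW(B); if β nullable, add FOLLOW(A).
FOLLOW(S) = {$}


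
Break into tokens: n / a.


Scan left to right, longest-match per lexeme
Tokens: ID(n), OP(/), ID(a)


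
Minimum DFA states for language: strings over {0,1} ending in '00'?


Track the longest suffix of input matching a prefix of '00': 3 classes (prefixes of length 0..2)
Minimal DFA: 3 states


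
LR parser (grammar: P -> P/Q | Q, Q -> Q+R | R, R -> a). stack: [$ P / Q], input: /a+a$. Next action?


handle 'P/Q' on top; lookahead ∈ FOLLOW(P) = {/, $}
Action: reduce (P -> P/Q)


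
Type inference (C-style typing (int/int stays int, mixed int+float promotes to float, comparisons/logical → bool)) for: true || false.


Operand types: bool || bool
Rule: logical operators take bool operands and yield bool
Result type: bool


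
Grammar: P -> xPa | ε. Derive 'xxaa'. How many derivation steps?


Derivation: P => xPa => xxPaa => xxaa
Steps: 3


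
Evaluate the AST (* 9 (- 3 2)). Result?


Evaluate inner: (- 3 2) = 1
Evaluate root: (* 9 1) = 9
Result: 9


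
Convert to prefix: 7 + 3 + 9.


left-to-right (same/higher precedence on left): tree is (+ (+ 7 3) 9)
Prefix: + + 7 3 9


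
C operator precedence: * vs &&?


'*' is multiplicative (level 10); '&&' is logical AND (level 2)
Higher level binds tighter
'*' has higher precedence than '&&'


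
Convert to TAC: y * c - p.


Break into single-operator statements:
t1 = y * c
t2 = t1 - p


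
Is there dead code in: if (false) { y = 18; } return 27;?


condition is constant false, so the whole block is unreachable
Dead: 'if (false) { y = 18; }'


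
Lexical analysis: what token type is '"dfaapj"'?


Pattern: double-quoted sequence
Type: STRING_LITERAL


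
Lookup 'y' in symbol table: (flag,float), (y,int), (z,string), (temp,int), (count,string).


Lookup 'y' → type int


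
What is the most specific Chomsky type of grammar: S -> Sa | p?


Left-linear: every RHS is a terminal or one nonterminal followed by a terminal
Classification: Type 3 (Regular)


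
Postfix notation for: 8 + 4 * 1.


* has higher precedence, evaluate 4*1 first
Postfix: 8 4 1 * +


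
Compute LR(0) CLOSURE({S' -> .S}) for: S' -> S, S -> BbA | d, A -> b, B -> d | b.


Start: S' -> .S
For each item with dot before a nonterminal B, add B -> .γ for every B-production
Closure: [S' -> .S, S -> .BbA, S -> .d, B -> .d, B -> .b]


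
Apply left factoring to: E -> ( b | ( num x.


Common prefix: '('
Factored: E -> ( E', E' -> b | num x


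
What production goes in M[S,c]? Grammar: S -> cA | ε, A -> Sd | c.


For [S, c]: 'c' ∈ FIRST(cA)
Entry: S -> cA


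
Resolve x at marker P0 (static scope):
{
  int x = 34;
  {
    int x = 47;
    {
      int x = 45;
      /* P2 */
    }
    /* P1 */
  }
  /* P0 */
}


x declared in the same block as P0
x = 34


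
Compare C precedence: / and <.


'/' is multiplicative (level 10); '<' is relational (level 7)
Higher level binds tighter
'/' has higher precedence than '<'


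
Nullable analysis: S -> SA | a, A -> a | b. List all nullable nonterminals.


A nonterminal is nullable iff some alternative derives ε (directly, or every symbol in it is nullable)
Nullable: {}


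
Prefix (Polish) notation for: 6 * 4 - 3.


left-to-right (same/higher precedence on left): tree is (- (* 6 4) 3)
Prefix: - * 6 4 3


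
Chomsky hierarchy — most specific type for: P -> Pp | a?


Left-linear: every RHS is a terminal or one nonterminal followed by a terminal
Classification: Type 3 (Regular)


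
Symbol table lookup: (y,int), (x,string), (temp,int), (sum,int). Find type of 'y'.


Lookup 'y' → type int


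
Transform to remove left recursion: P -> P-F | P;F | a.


Left-recursive alternatives: P-F, P;F; non-recursive: a
Introduce P': P -> aP', P' -> -FP' | ;FP' | ε


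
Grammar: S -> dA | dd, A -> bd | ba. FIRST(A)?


Per alternative of A: FIRST(bd) = {b}; FIRST(ba) = {b}
FIRST(A) = {b}


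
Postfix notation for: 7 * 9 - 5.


Left to right (same or higher precedence on left)
Postfix: 7 9 * 5 -


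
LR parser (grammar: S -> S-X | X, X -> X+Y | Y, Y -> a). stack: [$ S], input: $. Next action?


start symbol S on stack, input exhausted
Action: accept


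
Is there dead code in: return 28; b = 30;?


statement follows a return and is unreachable
Dead: 'b = 30'


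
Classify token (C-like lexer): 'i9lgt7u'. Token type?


Pattern: letter/underscore followed by alphanumerics, not a keyword
Type: IDENTIFIER


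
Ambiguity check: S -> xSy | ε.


balanced x^n…y^n: each string has a unique parse
Unambiguous


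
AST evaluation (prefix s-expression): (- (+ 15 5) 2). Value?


Evaluate inner: (+ 15 5) = 20
Evaluate root: (- 20 2) = 18
Result: 18


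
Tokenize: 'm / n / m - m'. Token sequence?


Scan left to right, longest-match per lexeme
Tokens: ID(m), OP(/), ID(n), OP(/), ID(m), OP(-), ID(m)


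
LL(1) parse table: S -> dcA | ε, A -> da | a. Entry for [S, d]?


For [S, d]: 'd' ∈ FIRST(dcA)
Entry: S -> dcA


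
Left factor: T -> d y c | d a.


Common prefix: 'd'
Factored: T -> d T', T' -> y c | a


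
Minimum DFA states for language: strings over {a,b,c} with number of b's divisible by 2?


Track (count of b) mod 2: states 0..1, accept at 0
Minimal DFA: 2 states


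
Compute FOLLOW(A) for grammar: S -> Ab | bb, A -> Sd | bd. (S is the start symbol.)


$ ∈ FOLLOW(S). For each A -> αBβ: add FIRST(β)\{ε} to FOLLOW(B); if β nullable, add FOLLOW(A).
FOLLOW(A) = {b}


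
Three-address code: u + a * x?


Break into single-operator statements:
t1 = a * x
t2 = u + t1


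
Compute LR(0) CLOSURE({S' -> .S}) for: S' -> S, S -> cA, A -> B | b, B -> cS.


Start: S' -> .S
For each item with dot before a nonterminal B, add B -> .γ for every B-production
Closure: [S' -> .S, S -> .cA]
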